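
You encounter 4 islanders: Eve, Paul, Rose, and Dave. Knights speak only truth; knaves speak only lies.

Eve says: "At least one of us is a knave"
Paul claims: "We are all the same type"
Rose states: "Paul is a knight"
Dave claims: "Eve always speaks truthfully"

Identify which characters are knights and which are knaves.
Eve is a knight.
Paul is a knave.
Rose is a knave.
Dave is a knight.

Verification:
- Eve (knight) says "At least one of us is a knave" - this is TRUE because Paul and Rose are knaves.
- Paul (knave) says "We are all the same type" - this is FALSE (a lie) because Eve and Dave are knights and Paul and Rose are knaves.
- Rose (knave) says "Paul is a knight" - this is FALSE (a lie) because Paul is a knave.
- Dave (knight) says "Eve always speaks truthfully" - this is TRUE because Eve is a knight.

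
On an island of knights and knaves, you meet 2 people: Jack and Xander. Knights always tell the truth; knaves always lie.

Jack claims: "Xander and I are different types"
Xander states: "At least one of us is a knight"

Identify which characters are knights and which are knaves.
Jack is a knave.
Xander is a knave.

Verification:
- Jack (knave) says "Xander and I are different types" - this is FALSE (a lie) because Jack is a knave and Xander is a knave.
- Xander (knave) says "At least one of us is a knight" - this is FALSE (a lie) because no one is a knight.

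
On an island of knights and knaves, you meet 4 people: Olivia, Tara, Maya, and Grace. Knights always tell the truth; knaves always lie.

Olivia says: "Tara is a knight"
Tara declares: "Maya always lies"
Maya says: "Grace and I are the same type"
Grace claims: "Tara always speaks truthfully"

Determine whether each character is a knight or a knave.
Olivia is a knight.
Tara is a knight.
Maya is a knave.
Grace is a knight.

Verification:
- Olivia (knight) says "Tara is a knight" - this is TRUE because Tara is a knight.
- Tara (knight) says "Maya always lies" - this is TRUE because Maya is a knave.
- Maya (knave) says "Grace and I are the same type" - this is FALSE (a lie) because Maya is a knave and Grace is a knight.
- Grace (knight) says "Tara always speaks truthfully" - this is TRUE because Tara is a knight.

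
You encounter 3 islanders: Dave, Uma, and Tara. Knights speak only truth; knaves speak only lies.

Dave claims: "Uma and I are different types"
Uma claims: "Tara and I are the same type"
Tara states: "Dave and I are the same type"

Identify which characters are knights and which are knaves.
Dave is a knight.
Uma is a knave.
Tara is a knight.

Verification:
- Dave (knight) says "Uma and I are different types" - this is TRUE because Dave is a knight and Uma is a knave.
- Uma (knave) says "Tara and I are the same type" - this is FALSE (a lie) because Uma is a knave and Tara is a knight.
- Tara (knight) says "Dave and I are the same type" - this is TRUE because Tara is a knight and Dave is a knight.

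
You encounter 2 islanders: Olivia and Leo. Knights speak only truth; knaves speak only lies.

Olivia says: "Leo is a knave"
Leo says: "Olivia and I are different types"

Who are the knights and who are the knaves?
Olivia is a knave.
Leo is a knight.

Verification:
- Olivia (knave) says "Leo is a knave" - this is FALSE (a lie) because Leo is a knight.
- Leo (knight) says "Olivia and I are different types" - this is TRUE because Leo is a knight and Olivia is a knave.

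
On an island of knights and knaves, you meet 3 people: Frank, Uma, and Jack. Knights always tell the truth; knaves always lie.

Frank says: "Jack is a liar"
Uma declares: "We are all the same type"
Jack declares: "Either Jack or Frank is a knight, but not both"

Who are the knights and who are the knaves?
Frank is a knave.
Uma is a knave.
Jack is a knight.

Verification:
- Frank (knave) says "Jack is a liar" - this is FALSE (a lie) because Jack is a knight.
- Uma (knave) says "We are all the same type" - this is FALSE (a lie) because Jack is a knight and Frank and Uma are knaves.
- Jack (knight) says "Either Jack or Frank is a knight, but not both" - this is TRUE because Jack is a knight and Frank is a knave.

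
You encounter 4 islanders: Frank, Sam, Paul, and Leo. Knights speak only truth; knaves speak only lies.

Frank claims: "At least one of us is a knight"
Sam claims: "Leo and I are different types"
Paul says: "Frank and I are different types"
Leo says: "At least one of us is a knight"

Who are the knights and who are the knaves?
Frank is a knave.
Sam is a knave.
Paul is a knave.
Leo is a knave.

Verification:
- Frank (knave) says "At least one of us is a knight" - this is FALSE (a lie) because no one is a knight.
- Sam (knave) says "Leo and I are different types" - this is FALSE (a lie) because Sam is a knave and Leo is a knave.
- Paul (knave) says "Frank and I are different types" - this is FALSE (a lie) because Paul is a knave and Frank is a knave.
- Leo (knave) says "At least one of us is a knight" - this is FALSE (a lie) because no one is a knight.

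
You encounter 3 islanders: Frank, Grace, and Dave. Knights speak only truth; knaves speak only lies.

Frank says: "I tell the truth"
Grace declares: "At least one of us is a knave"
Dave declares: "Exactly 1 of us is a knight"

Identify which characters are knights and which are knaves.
Frank is a knight.
Grace is a knight.
Dave is a knave.

Verification:
- Frank (knight) says "I tell the truth" - this is TRUE because Frank is a knight.
- Grace (knight) says "At least one of us is a knave" - this is TRUE because Dave is a knave.
- Dave (knave) says "Exactly 1 of us is a knight" - this is FALSE (a lie) because there are 2 knights.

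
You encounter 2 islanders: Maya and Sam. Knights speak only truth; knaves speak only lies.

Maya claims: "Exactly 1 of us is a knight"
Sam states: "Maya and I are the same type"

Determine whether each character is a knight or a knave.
Maya is a knight.
Sam is a knave.

Verification:
- Maya (knight) says "Exactly 1 of us is a knight" - this is TRUE because there are 1 knights.
- Sam (knave) says "Maya and I are the same type" - this is FALSE (a lie) because Sam is a knave and Maya is a knight.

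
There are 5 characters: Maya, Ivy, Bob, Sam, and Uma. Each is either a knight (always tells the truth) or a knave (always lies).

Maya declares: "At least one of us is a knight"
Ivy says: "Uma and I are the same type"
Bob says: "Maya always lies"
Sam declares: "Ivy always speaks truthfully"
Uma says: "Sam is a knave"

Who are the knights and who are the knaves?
Maya is a knight.
Ivy is a knave.
Bob is a knave.
Sam is a knave.
Uma is a knight.

Verification:
- Maya (knight) says "At least one of us is a knight" - this is TRUE because Maya and Uma are knights.
- Ivy (knave) says "Uma and I are the same type" - this is FALSE (a lie) because Ivy is a knave and Uma is a knight.
- Bob (knave) says "Maya always lies" - this is FALSE (a lie) because Maya is a knight.
- Sam (knave) says "Ivy always speaks truthfully" - this is FALSE (a lie) because Ivy is a knave.
- Uma (knight) says "Sam is a knave" - this is TRUE because Sam is a knave.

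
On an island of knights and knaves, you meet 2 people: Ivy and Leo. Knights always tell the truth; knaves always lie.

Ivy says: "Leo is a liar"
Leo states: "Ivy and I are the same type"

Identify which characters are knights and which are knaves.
Ivy is a knight.
Leo is a knave.

Verification:
- Ivy (knight) says "Leo is a liar" - this is TRUE because Leo is a knave.
- Leo (knave) says "Ivy and I are the same type" - this is FALSE (a lie) because Leo is a knave and Ivy is a knight.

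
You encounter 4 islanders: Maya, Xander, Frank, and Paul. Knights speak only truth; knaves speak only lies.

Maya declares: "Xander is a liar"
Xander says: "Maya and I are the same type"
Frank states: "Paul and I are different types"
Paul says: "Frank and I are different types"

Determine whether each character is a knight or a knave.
Maya is a knight.
Xander is a knave.
Frank is a knave.
Paul is a knave.

Verification:
- Maya (knight) says "Xander is a liar" - this is TRUE because Xander is a knave.
- Xander (knave) says "Maya and I are the same type" - this is FALSE (a lie) because Xander is a knave and Maya is a knight.
- Frank (knave) says "Paul and I are different types" - this is FALSE (a lie) because Frank is a knave and Paul is a knave.
- Paul (knave) says "Frank and I are different types" - this is FALSE (a lie) because Paul is a knave and Frank is a knave.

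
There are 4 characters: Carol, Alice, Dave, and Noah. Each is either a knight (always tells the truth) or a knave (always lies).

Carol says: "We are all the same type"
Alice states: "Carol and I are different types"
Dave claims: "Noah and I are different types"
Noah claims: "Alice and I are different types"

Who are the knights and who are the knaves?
Carol is a knave.
Alice is a knave.
Dave is a knight.
Noah is a knave.

Verification:
- Carol (knave) says "We are all the same type" - this is FALSE (a lie) because Dave is a knight and Carol, Alice, and Noah are knaves.
- Alice (knave) says "Carol and I are different types" - this is FALSE (a lie) because Alice is a knave and Carol is a knave.
- Dave (knight) says "Noah and I are different types" - this is TRUE because Dave is a knight and Noah is a knave.
- Noah (knave) says "Alice and I are different types" - this is FALSE (a lie) because Noah is a knave and Alice is a knave.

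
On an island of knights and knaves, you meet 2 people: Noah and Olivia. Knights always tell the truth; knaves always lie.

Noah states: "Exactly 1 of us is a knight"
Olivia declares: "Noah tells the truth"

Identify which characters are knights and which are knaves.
Noah is a knave.
Olivia is a knave.

Verification:
- Noah (knave) says "Exactly 1 of us is a knight" - this is FALSE (a lie) because there are 0 knights.
- Olivia (knave) says "Noah tells the truth" - this is FALSE (a lie) because Noah is a knave.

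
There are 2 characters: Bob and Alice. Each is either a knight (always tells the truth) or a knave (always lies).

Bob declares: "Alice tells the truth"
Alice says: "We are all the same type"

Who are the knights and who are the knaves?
Bob is a knight.
Alice is a knight.

Verification:
- Bob (knight) says "Alice tells the truth" - this is TRUE because Alice is a knight.
- Alice (knight) says "We are all the same type" - this is TRUE because Bob and Alice are knights.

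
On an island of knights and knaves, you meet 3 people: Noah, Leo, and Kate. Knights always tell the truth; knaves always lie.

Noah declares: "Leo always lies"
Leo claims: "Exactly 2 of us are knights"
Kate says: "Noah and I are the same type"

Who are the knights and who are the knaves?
Noah is a knight.
Leo is a knave.
Kate is a knave.

Verification:
- Noah (knight) says "Leo always lies" - this is TRUE because Leo is a knave.
- Leo (knave) says "Exactly 2 of us are knights" - this is FALSE (a lie) because there are 1 knights.
- Kate (knave) says "Noah and I are the same type" - this is FALSE (a lie) because Kate is a knave and Noah is a knight.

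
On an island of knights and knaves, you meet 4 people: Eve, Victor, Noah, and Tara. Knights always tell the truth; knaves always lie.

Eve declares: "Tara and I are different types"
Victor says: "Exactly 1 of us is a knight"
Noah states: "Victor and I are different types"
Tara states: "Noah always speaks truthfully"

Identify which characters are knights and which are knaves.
Eve is a knave.
Victor is a knave.
Noah is a knave.
Tara is a knave.

Verification:
- Eve (knave) says "Tara and I are different types" - this is FALSE (a lie) because Eve is a knave and Tara is a knave.
- Victor (knave) says "Exactly 1 of us is a knight" - this is FALSE (a lie) because there are 0 knights.
- Noah (knave) says "Victor and I are different types" - this is FALSE (a lie) because Noah is a knave and Victor is a knave.
- Tara (knave) says "Noah always speaks truthfully" - this is FALSE (a lie) because Noah is a knave.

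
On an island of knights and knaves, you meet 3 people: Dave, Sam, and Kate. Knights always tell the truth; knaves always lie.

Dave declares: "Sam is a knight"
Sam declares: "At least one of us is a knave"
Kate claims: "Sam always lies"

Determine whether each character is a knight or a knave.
Dave is a knight.
Sam is a knight.
Kate is a knave.

Verification:
- Dave (knight) says "Sam is a knight" - this is TRUE because Sam is a knight.
- Sam (knight) says "At least one of us is a knave" - this is TRUE because Kate is a knave.
- Kate (knave) says "Sam always lies" - this is FALSE (a lie) because Sam is a knight.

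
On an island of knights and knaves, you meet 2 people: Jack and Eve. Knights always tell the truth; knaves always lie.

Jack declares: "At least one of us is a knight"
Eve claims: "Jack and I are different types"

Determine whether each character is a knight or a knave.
Jack is a knave.
Eve is a knave.

Verification:
- Jack (knave) says "At least one of us is a knight" - this is FALSE (a lie) because no one is a knight.
- Eve (knave) says "Jack and I are different types" - this is FALSE (a lie) because Eve is a knave and Jack is a knave.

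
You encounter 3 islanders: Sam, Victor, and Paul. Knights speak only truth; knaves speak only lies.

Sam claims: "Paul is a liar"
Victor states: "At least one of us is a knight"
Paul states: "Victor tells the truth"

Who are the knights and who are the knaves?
Sam is a knave.
Victor is a knight.
Paul is a knight.

Verification:
- Sam (knave) says "Paul is a liar" - this is FALSE (a lie) because Paul is a knight.
- Victor (knight) says "At least one of us is a knight" - this is TRUE because Victor and Paul are knights.
- Paul (knight) says "Victor tells the truth" - this is TRUE because Victor is a knight.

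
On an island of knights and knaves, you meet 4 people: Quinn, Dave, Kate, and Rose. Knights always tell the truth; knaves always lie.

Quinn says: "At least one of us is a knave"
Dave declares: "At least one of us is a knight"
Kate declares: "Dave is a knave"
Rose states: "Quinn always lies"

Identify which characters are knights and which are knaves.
Quinn is a knight.
Dave is a knight.
Kate is a knave.
Rose is a knave.

Verification:
- Quinn (knight) says "At least one of us is a knave" - this is TRUE because Kate and Rose are knaves.
- Dave (knight) says "At least one of us is a knight" - this is TRUE because Quinn and Dave are knights.
- Kate (knave) says "Dave is a knave" - this is FALSE (a lie) because Dave is a knight.
- Rose (knave) says "Quinn always lies" - this is FALSE (a lie) because Quinn is a knight.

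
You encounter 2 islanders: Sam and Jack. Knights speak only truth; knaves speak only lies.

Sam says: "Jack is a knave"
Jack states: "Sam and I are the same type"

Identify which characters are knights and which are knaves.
Sam is a knight.
Jack is a knave.

Verification:
- Sam (knight) says "Jack is a knave" - this is TRUE because Jack is a knave.
- Jack (knave) says "Sam and I are the same type" - this is FALSE (a lie) because Jack is a knave and Sam is a knight.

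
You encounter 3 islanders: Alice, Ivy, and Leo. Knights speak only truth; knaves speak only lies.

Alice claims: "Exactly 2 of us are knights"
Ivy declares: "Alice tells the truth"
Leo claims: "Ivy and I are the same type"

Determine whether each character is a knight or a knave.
Alice is a knight.
Ivy is a knight.
Leo is a knave.

Verification:
- Alice (knight) says "Exactly 2 of us are knights" - this is TRUE because there are 2 knights.
- Ivy (knight) says "Alice tells the truth" - this is TRUE because Alice is a knight.
- Leo (knave) says "Ivy and I are the same type" - this is FALSE (a lie) because Leo is a knave and Ivy is a knight.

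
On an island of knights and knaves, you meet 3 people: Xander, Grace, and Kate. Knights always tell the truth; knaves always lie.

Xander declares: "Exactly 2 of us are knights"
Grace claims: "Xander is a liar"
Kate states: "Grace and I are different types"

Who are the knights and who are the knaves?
Xander is a knight.
Grace is a knave.
Kate is a knight.

Verification:
- Xander (knight) says "Exactly 2 of us are knights" - this is TRUE because there are 2 knights.
- Grace (knave) says "Xander is a liar" - this is FALSE (a lie) because Xander is a knight.
- Kate (knight) says "Grace and I are different types" - this is TRUE because Kate is a knight and Grace is a knave.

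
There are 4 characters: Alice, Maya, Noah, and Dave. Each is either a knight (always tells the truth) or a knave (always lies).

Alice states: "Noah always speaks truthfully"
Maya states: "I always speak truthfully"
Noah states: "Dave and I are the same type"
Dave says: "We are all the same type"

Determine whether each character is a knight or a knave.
Alice is a knight.
Maya is a knight.
Noah is a knight.
Dave is a knight.

Verification:
- Alice (knight) says "Noah always speaks truthfully" - this is TRUE because Noah is a knight.
- Maya (knight) says "I always speak truthfully" - this is TRUE because Maya is a knight.
- Noah (knight) says "Dave and I are the same type" - this is TRUE because Noah is a knight and Dave is a knight.
- Dave (knight) says "We are all the same type" - this is TRUE because Alice, Maya, Noah, and Dave are knights.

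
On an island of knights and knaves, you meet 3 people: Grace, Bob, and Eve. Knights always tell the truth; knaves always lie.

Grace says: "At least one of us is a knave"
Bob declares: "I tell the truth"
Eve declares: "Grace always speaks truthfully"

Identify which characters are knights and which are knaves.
Grace is a knight.
Bob is a knave.
Eve is a knight.

Verification:
- Grace (knight) says "At least one of us is a knave" - this is TRUE because Bob is a knave.
- Bob (knave) says "I tell the truth" - this is FALSE (a lie) because Bob is a knave.
- Eve (knight) says "Grace always speaks truthfully" - this is TRUE because Grace is a knight.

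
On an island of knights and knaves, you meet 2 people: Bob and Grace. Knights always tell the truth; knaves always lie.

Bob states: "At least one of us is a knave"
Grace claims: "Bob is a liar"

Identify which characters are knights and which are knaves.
Bob is a knight.
Grace is a knave.

Verification:
- Bob (knight) says "At least one of us is a knave" - this is TRUE because Grace is a knave.
- Grace (knave) says "Bob is a liar" - this is FALSE (a lie) because Bob is a knight.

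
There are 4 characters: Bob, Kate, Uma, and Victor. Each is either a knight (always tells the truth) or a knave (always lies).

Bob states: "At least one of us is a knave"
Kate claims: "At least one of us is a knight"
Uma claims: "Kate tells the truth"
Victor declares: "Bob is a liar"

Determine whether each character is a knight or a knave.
Bob is a knight.
Kate is a knight.
Uma is a knight.
Victor is a knave.

Verification:
- Bob (knight) says "At least one of us is a knave" - this is TRUE because Victor is a knave.
- Kate (knight) says "At least one of us is a knight" - this is TRUE because Bob, Kate, and Uma are knights.
- Uma (knight) says "Kate tells the truth" - this is TRUE because Kate is a knight.
- Victor (knave) says "Bob is a liar" - this is FALSE (a lie) because Bob is a knight.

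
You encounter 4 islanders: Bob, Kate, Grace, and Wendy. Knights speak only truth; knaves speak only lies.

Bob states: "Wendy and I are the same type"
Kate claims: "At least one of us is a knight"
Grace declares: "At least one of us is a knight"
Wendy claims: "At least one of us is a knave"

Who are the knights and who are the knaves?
Bob is a knave.
Kate is a knight.
Grace is a knight.
Wendy is a knight.

Verification:
- Bob (knave) says "Wendy and I are the same type" - this is FALSE (a lie) because Bob is a knave and Wendy is a knight.
- Kate (knight) says "At least one of us is a knight" - this is TRUE because Kate, Grace, and Wendy are knights.
- Grace (knight) says "At least one of us is a knight" - this is TRUE because Kate, Grace, and Wendy are knights.
- Wendy (knight) says "At least one of us is a knave" - this is TRUE because Bob is a knave.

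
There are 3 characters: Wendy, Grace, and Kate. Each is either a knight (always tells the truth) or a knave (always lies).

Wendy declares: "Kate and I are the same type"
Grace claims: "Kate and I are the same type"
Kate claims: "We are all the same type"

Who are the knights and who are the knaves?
Wendy is a knight.
Grace is a knight.
Kate is a knight.

Verification:
- Wendy (knight) says "Kate and I are the same type" - this is TRUE because Wendy is a knight and Kate is a knight.
- Grace (knight) says "Kate and I are the same type" - this is TRUE because Grace is a knight and Kate is a knight.
- Kate (knight) says "We are all the same type" - this is TRUE because Wendy, Grace, and Kate are knights.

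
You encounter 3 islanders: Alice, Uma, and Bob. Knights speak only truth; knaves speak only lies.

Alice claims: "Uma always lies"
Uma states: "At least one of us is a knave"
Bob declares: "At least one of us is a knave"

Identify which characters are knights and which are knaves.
Alice is a knave.
Uma is a knight.
Bob is a knight.

Verification:
- Alice (knave) says "Uma always lies" - this is FALSE (a lie) because Uma is a knight.
- Uma (knight) says "At least one of us is a knave" - this is TRUE because Alice is a knave.
- Bob (knight) says "At least one of us is a knave" - this is TRUE because Alice is a knave.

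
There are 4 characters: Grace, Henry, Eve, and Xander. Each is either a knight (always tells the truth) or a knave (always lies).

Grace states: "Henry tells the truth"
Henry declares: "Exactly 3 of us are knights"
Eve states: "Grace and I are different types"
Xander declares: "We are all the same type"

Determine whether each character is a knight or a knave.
Grace is a knave.
Henry is a knave.
Eve is a knight.
Xander is a knave.

Verification:
- Grace (knave) says "Henry tells the truth" - this is FALSE (a lie) because Henry is a knave.
- Henry (knave) says "Exactly 3 of us are knights" - this is FALSE (a lie) because there are 1 knights.
- Eve (knight) says "Grace and I are different types" - this is TRUE because Eve is a knight and Grace is a knave.
- Xander (knave) says "We are all the same type" - this is FALSE (a lie) because Eve is a knight and Grace, Henry, and Xander are knaves.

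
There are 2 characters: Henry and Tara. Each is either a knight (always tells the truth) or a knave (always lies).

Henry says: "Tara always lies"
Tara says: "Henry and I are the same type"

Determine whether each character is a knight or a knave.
Henry is a knight.
Tara is a knave.

Verification:
- Henry (knight) says "Tara always lies" - this is TRUE because Tara is a knave.
- Tara (knave) says "Henry and I are the same type" - this is FALSE (a lie) because Tara is a knave and Henry is a knight.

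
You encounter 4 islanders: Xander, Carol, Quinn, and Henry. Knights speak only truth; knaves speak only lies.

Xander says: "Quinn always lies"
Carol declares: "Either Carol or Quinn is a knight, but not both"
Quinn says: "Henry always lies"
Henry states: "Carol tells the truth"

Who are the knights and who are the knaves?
Xander is a knight.
Carol is a knight.
Quinn is a knave.
Henry is a knight.

Verification:
- Xander (knight) says "Quinn always lies" - this is TRUE because Quinn is a knave.
- Carol (knight) says "Either Carol or Quinn is a knight, but not both" - this is TRUE because Carol is a knight and Quinn is a knave.
- Quinn (knave) says "Henry always lies" - this is FALSE (a lie) because Henry is a knight.
- Henry (knight) says "Carol tells the truth" - this is TRUE because Carol is a knight.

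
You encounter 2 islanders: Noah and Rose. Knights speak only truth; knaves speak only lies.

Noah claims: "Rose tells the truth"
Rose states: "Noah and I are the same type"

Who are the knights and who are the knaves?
Noah is a knight.
Rose is a knight.

Verification:
- Noah (knight) says "Rose tells the truth" - this is TRUE because Rose is a knight.
- Rose (knight) says "Noah and I are the same type" - this is TRUE because Rose is a knight and Noah is a knight.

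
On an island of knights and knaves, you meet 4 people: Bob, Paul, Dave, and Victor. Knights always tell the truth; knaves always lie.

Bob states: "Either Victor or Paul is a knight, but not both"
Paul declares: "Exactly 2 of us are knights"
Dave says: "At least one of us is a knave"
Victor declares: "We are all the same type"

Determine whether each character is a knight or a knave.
Bob is a knave.
Paul is a knave.
Dave is a knight.
Victor is a knave.

Verification:
- Bob (knave) says "Either Victor or Paul is a knight, but not both" - this is FALSE (a lie) because Victor is a knave and Paul is a knave.
- Paul (knave) says "Exactly 2 of us are knights" - this is FALSE (a lie) because there are 1 knights.
- Dave (knight) says "At least one of us is a knave" - this is TRUE because Bob, Paul, and Victor are knaves.
- Victor (knave) says "We are all the same type" - this is FALSE (a lie) because Dave is a knight and Bob, Paul, and Victor are knaves.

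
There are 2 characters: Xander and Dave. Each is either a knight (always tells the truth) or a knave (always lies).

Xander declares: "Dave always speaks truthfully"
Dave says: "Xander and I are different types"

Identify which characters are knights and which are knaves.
Xander is a knave.
Dave is a knave.

Verification:
- Xander (knave) says "Dave always speaks truthfully" - this is FALSE (a lie) because Dave is a knave.
- Dave (knave) says "Xander and I are different types" - this is FALSE (a lie) because Dave is a knave and Xander is a knave.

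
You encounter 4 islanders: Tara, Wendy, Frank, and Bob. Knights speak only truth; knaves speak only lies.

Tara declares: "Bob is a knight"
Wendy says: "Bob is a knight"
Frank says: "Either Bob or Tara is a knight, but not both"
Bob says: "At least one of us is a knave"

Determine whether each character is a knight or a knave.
Tara is a knight.
Wendy is a knight.
Frank is a knave.
Bob is a knight.

Verification:
- Tara (knight) says "Bob is a knight" - this is TRUE because Bob is a knight.
- Wendy (knight) says "Bob is a knight" - this is TRUE because Bob is a knight.
- Frank (knave) says "Either Bob or Tara is a knight, but not both" - this is FALSE (a lie) because Bob is a knight and Tara is a knight.
- Bob (knight) says "At least one of us is a knave" - this is TRUE because Frank is a knave.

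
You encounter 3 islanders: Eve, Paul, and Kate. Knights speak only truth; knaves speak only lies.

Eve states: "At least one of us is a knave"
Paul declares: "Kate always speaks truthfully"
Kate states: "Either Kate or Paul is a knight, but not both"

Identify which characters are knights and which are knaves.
Eve is a knight.
Paul is a knave.
Kate is a knave.

Verification:
- Eve (knight) says "At least one of us is a knave" - this is TRUE because Paul and Kate are knaves.
- Paul (knave) says "Kate always speaks truthfully" - this is FALSE (a lie) because Kate is a knave.
- Kate (knave) says "Either Kate or Paul is a knight, but not both" - this is FALSE (a lie) because Kate is a knave and Paul is a knave.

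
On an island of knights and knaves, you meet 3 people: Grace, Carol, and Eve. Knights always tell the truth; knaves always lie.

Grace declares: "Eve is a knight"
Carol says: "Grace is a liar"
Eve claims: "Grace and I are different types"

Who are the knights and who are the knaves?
Grace is a knave.
Carol is a knight.
Eve is a knave.

Verification:
- Grace (knave) says "Eve is a knight" - this is FALSE (a lie) because Eve is a knave.
- Carol (knight) says "Grace is a liar" - this is TRUE because Grace is a knave.
- Eve (knave) says "Grace and I are different types" - this is FALSE (a lie) because Eve is a knave and Grace is a knave.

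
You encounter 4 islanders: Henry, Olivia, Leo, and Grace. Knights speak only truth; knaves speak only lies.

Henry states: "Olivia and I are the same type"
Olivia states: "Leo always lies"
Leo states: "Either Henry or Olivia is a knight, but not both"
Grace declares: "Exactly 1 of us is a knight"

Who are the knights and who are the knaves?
Henry is a knight.
Olivia is a knight.
Leo is a knave.
Grace is a knave.

Verification:
- Henry (knight) says "Olivia and I are the same type" - this is TRUE because Henry is a knight and Olivia is a knight.
- Olivia (knight) says "Leo always lies" - this is TRUE because Leo is a knave.
- Leo (knave) says "Either Henry or Olivia is a knight, but not both" - this is FALSE (a lie) because Henry is a knight and Olivia is a knight.
- Grace (knave) says "Exactly 1 of us is a knight" - this is FALSE (a lie) because there are 2 knights.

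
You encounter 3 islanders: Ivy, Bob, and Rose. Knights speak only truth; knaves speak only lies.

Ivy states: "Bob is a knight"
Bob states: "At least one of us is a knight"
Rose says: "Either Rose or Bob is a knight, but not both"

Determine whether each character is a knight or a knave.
Ivy is a knave.
Bob is a knave.
Rose is a knave.

Verification:
- Ivy (knave) says "Bob is a knight" - this is FALSE (a lie) because Bob is a knave.
- Bob (knave) says "At least one of us is a knight" - this is FALSE (a lie) because no one is a knight.
- Rose (knave) says "Either Rose or Bob is a knight, but not both" - this is FALSE (a lie) because Rose is a knave and Bob is a knave.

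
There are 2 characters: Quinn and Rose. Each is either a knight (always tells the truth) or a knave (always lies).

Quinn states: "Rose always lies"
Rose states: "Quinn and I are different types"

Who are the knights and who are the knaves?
Quinn is a knave.
Rose is a knight.

Verification:
- Quinn (knave) says "Rose always lies" - this is FALSE (a lie) because Rose is a knight.
- Rose (knight) says "Quinn and I are different types" - this is TRUE because Rose is a knight and Quinn is a knave.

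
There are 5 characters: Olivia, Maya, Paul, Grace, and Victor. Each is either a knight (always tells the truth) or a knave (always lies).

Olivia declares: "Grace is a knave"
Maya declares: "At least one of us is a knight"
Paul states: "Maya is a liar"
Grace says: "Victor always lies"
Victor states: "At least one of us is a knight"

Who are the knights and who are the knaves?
Olivia is a knight.
Maya is a knight.
Paul is a knave.
Grace is a knave.
Victor is a knight.

Verification:
- Olivia (knight) says "Grace is a knave" - this is TRUE because Grace is a knave.
- Maya (knight) says "At least one of us is a knight" - this is TRUE because Olivia, Maya, and Victor are knights.
- Paul (knave) says "Maya is a liar" - this is FALSE (a lie) because Maya is a knight.
- Grace (knave) says "Victor always lies" - this is FALSE (a lie) because Victor is a knight.
- Victor (knight) says "At least one of us is a knight" - this is TRUE because Olivia, Maya, and Victor are knights.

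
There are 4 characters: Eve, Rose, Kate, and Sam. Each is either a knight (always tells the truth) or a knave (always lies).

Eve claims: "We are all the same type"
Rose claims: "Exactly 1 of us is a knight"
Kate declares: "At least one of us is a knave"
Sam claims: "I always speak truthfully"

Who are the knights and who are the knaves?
Eve is a knave.
Rose is a knave.
Kate is a knight.
Sam is a knight.

Verification:
- Eve (knave) says "We are all the same type" - this is FALSE (a lie) because Kate and Sam are knights and Eve and Rose are knaves.
- Rose (knave) says "Exactly 1 of us is a knight" - this is FALSE (a lie) because there are 2 knights.
- Kate (knight) says "At least one of us is a knave" - this is TRUE because Eve and Rose are knaves.
- Sam (knight) says "I always speak truthfully" - this is TRUE because Sam is a knight.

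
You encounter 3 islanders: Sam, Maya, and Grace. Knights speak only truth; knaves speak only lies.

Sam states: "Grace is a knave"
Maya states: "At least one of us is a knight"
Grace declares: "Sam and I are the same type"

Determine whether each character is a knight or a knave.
Sam is a knight.
Maya is a knight.
Grace is a knave.

Verification:
- Sam (knight) says "Grace is a knave" - this is TRUE because Grace is a knave.
- Maya (knight) says "At least one of us is a knight" - this is TRUE because Sam and Maya are knights.
- Grace (knave) says "Sam and I are the same type" - this is FALSE (a lie) because Grace is a knave and Sam is a knight.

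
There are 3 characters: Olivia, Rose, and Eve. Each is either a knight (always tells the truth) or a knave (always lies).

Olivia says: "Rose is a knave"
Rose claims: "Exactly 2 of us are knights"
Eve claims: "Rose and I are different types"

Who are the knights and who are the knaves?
Olivia is a knight.
Rose is a knave.
Eve is a knave.

Verification:
- Olivia (knight) says "Rose is a knave" - this is TRUE because Rose is a knave.
- Rose (knave) says "Exactly 2 of us are knights" - this is FALSE (a lie) because there are 1 knights.
- Eve (knave) says "Rose and I are different types" - this is FALSE (a lie) because Eve is a knave and Rose is a knave.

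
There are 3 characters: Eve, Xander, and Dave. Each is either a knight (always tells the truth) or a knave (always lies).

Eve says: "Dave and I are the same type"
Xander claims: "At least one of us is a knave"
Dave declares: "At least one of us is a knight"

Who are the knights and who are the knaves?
Eve is a knave.
Xander is a knight.
Dave is a knight.

Verification:
- Eve (knave) says "Dave and I are the same type" - this is FALSE (a lie) because Eve is a knave and Dave is a knight.
- Xander (knight) says "At least one of us is a knave" - this is TRUE because Eve is a knave.
- Dave (knight) says "At least one of us is a knight" - this is TRUE because Xander and Dave are knights.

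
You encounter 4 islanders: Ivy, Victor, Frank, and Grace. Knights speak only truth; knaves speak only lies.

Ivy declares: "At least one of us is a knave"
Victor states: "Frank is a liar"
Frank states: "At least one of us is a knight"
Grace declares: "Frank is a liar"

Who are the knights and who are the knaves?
Ivy is a knight.
Victor is a knave.
Frank is a knight.
Grace is a knave.

Verification:
- Ivy (knight) says "At least one of us is a knave" - this is TRUE because Victor and Grace are knaves.
- Victor (knave) says "Frank is a liar" - this is FALSE (a lie) because Frank is a knight.
- Frank (knight) says "At least one of us is a knight" - this is TRUE because Ivy and Frank are knights.
- Grace (knave) says "Frank is a liar" - this is FALSE (a lie) because Frank is a knight.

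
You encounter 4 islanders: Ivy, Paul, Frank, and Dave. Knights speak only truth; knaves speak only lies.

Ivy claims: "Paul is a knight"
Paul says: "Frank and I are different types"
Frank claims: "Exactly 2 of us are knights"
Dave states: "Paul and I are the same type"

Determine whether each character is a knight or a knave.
Ivy is a knight.
Paul is a knight.
Frank is a knave.
Dave is a knight.

Verification:
- Ivy (knight) says "Paul is a knight" - this is TRUE because Paul is a knight.
- Paul (knight) says "Frank and I are different types" - this is TRUE because Paul is a knight and Frank is a knave.
- Frank (knave) says "Exactly 2 of us are knights" - this is FALSE (a lie) because there are 3 knights.
- Dave (knight) says "Paul and I are the same type" - this is TRUE because Dave is a knight and Paul is a knight.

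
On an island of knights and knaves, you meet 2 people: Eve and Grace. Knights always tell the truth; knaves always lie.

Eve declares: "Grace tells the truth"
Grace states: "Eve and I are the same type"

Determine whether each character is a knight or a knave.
Eve is a knight.
Grace is a knight.

Verification:
- Eve (knight) says "Grace tells the truth" - this is TRUE because Grace is a knight.
- Grace (knight) says "Eve and I are the same type" - this is TRUE because Grace is a knight and Eve is a knight.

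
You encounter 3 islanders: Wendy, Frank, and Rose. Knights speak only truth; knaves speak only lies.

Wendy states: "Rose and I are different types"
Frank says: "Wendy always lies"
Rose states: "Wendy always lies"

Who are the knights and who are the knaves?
Wendy is a knight.
Frank is a knave.
Rose is a knave.

Verification:
- Wendy (knight) says "Rose and I are different types" - this is TRUE because Wendy is a knight and Rose is a knave.
- Frank (knave) says "Wendy always lies" - this is FALSE (a lie) because Wendy is a knight.
- Rose (knave) says "Wendy always lies" - this is FALSE (a lie) because Wendy is a knight.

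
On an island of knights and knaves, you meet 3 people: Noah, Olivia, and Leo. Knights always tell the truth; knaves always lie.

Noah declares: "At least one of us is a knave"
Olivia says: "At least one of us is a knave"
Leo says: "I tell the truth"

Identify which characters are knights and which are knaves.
Noah is a knight.
Olivia is a knight.
Leo is a knave.

Verification:
- Noah (knight) says "At least one of us is a knave" - this is TRUE because Leo is a knave.
- Olivia (knight) says "At least one of us is a knave" - this is TRUE because Leo is a knave.
- Leo (knave) says "I tell the truth" - this is FALSE (a lie) because Leo is a knave.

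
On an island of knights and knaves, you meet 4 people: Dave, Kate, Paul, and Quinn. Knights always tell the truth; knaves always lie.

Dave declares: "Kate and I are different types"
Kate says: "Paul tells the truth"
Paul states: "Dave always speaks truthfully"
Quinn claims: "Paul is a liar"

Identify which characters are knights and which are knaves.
Dave is a knave.
Kate is a knave.
Paul is a knave.
Quinn is a knight.

Verification:
- Dave (knave) says "Kate and I are different types" - this is FALSE (a lie) because Dave is a knave and Kate is a knave.
- Kate (knave) says "Paul tells the truth" - this is FALSE (a lie) because Paul is a knave.
- Paul (knave) says "Dave always speaks truthfully" - this is FALSE (a lie) because Dave is a knave.
- Quinn (knight) says "Paul is a liar" - this is TRUE because Paul is a knave.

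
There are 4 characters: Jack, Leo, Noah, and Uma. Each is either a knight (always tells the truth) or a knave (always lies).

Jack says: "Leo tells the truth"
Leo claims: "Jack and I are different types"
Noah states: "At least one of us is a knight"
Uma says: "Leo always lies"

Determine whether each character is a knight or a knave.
Jack is a knave.
Leo is a knave.
Noah is a knight.
Uma is a knight.

Verification:
- Jack (knave) says "Leo tells the truth" - this is FALSE (a lie) because Leo is a knave.
- Leo (knave) says "Jack and I are different types" - this is FALSE (a lie) because Leo is a knave and Jack is a knave.
- Noah (knight) says "At least one of us is a knight" - this is TRUE because Noah and Uma are knights.
- Uma (knight) says "Leo always lies" - this is TRUE because Leo is a knave.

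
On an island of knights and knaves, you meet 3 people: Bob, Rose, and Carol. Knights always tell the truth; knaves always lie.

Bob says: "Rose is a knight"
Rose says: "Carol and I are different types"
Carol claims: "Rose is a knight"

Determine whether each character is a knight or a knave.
Bob is a knave.
Rose is a knave.
Carol is a knave.

Verification:
- Bob (knave) says "Rose is a knight" - this is FALSE (a lie) because Rose is a knave.
- Rose (knave) says "Carol and I are different types" - this is FALSE (a lie) because Rose is a knave and Carol is a knave.
- Carol (knave) says "Rose is a knight" - this is FALSE (a lie) because Rose is a knave.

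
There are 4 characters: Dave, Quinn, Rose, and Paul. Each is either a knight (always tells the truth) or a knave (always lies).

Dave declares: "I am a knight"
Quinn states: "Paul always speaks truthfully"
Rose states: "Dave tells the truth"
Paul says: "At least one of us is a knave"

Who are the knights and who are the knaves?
Dave is a knave.
Quinn is a knight.
Rose is a knave.
Paul is a knight.

Verification:
- Dave (knave) says "I am a knight" - this is FALSE (a lie) because Dave is a knave.
- Quinn (knight) says "Paul always speaks truthfully" - this is TRUE because Paul is a knight.
- Rose (knave) says "Dave tells the truth" - this is FALSE (a lie) because Dave is a knave.
- Paul (knight) says "At least one of us is a knave" - this is TRUE because Dave and Rose are knaves.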